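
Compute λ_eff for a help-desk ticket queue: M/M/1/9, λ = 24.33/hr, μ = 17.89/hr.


ρ = 1.3600; P_K = (1−ρ)ρ^9/(1−ρ^10) = 0.277516
λ_eff = λ(1 − P_K) = 24.33·(1 − 0.277516) = 24.33·0.722484 = 17.5780 /hr

Final: 17.5780 /hr


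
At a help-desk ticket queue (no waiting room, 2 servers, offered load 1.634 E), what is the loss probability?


B(c,a) = (a^c/c!) / Σ_{k=0}^{c} a^k/k!
a^2/2! = 1.334978
Σ terms (k=0..2): 1.00000 + 1.63400 + 1.33498 = 3.968978
B = 1.334978/3.968978 = 0.336353

Final: 0.336353


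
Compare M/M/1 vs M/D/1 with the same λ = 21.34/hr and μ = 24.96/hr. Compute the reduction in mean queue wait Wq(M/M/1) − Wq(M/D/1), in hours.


ρ = 21.34/24.96 = 0.8550
Wq(M/M/1) = ρ/(μ−λ) = 0.8550/3.62 = 0.23618 hr
Wq(M/D/1) = ρ/(2(μ−λ)) = 0.11809 hr
Savings = 0.23618 − 0.11809 = 0.11809 hr

Final: 0.11809 hr


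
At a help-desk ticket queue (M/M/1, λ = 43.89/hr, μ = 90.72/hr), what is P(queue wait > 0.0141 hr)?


ρ = 43.89/90.72 = 0.4838
P(Wq > t) = ρ·e^{−(μ−λ)t} = 0.4838·e^{−0.6603}
= 0.4838·0.516695 = 0.249975

Final: 0.249975


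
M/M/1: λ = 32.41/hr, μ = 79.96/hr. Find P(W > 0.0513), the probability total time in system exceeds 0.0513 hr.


W ~ Exponential(μ−λ) for M/M/1.
μ − λ = 79.96 − 32.41 = 47.5500
P(W > t) = e^{−(μ−λ)t} = e^{−2.4393} = 0.087221

Final: 0.087221


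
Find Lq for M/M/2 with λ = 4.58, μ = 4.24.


a = λ/μ = 1.0802; ρ = a/2 = 0.5401
P₀ = 0.298622
Lq = P₀·a^c·ρ / (c!·(1−ρ)²) = 0.298622·1.16681·0.5401/(2·0.21151)
= 0.44486

Final: 0.44486


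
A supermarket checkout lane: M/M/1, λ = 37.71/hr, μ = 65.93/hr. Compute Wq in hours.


ρ = 37.71/65.93 = 0.5720
Wq = ρ/(μ−λ) = 0.5720/(65.93 − 37.71) = 0.5720/28.22 = 0.02027 hr

Final: 0.02027 hr


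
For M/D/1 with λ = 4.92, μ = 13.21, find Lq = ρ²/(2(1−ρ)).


ρ = 4.92/13.21 = 0.3724
M/D/1: Lq = ρ²/(2(1−ρ)) = 0.1387/(2·0.6276) = 0.11052

Final: 0.11052


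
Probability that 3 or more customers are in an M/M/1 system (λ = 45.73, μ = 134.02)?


ρ = 45.73/134.02 = 0.3412
P(N ≥ n) = ρ^n = 0.3412^3 = 0.039728

Final: 0.039728


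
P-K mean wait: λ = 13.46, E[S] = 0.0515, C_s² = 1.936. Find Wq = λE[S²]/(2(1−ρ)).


ρ = λ·E[S] = 13.46·0.0515 = 0.6932
E[S²] = E[S]²(1+C_s²) = 0.0515²·(1+1.936) = 0.007787
Wq = λ·E[S²]/(2(1−ρ)) = 13.46·0.007787/(2·0.3068) = 0.17081 hr

Final: 0.17081 hr


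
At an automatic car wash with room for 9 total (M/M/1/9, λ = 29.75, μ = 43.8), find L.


ρ = 29.75/43.8 = 0.6792
L = ρ[1 − (K+1)ρ^K + Kρ^(K+1)] / [(1−ρ)(1−ρ^(K+1))]
Numerator: 0.6792·(1 − 10·0.030769 + 9·0.020899) = 0.597989
Denominator: (0.3208)·(0.979101) = 0.314072
L = 0.597989/0.314072 = 1.9040

Final: 1.9040


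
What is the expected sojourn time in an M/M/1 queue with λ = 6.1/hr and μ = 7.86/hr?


W = 1/(μ−λ) = 1/(7.86 − 6.1) = 1/1.76 = 0.5682 hr

Final: 0.5682 hr


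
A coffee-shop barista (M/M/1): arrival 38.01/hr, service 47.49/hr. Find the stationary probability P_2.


ρ = 38.01/47.49 = 0.8004
P_n = (1−ρ)·ρ^n = (1 − 0.8004)·0.8004^2 = 0.1996·0.640607 = 0.127879

Final: 0.127879


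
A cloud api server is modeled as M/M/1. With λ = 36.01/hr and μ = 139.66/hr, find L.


ρ = λ/μ = 36.01/139.66 = 0.2578
L = ρ/(1−ρ) = 0.2578/(1 − 0.2578) = 0.2578/0.7422 = 0.3474

Final: 0.3474


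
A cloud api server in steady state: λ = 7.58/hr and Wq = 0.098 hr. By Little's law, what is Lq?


Lq = λWq = 7.58·0.098 = 0.7428

Final: 0.7428


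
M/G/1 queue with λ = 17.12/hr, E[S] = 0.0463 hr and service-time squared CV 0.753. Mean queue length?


ρ = λ·E[S] = 17.12·0.0463 = 0.7927
Lq = ρ²(1+C_s²)/(2(1−ρ)) = 0.6283·(1+0.753)/(2·0.2073)
= 0.6283·1.7530/0.4147 = 2.65601

Final: 2.65601


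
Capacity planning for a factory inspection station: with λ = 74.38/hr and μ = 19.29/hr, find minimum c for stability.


Stability requires cμ > λ ⇔ c > λ/μ.
λ/μ = 74.38/19.29 = 3.8559
Minimum integer c = ⌊3.8559⌋ + 1 = 4
Check: 4·19.29 = 77.16 > 74.38, while 3·19.29 = 57.87 ≤ 74.38

Final: 4 servers


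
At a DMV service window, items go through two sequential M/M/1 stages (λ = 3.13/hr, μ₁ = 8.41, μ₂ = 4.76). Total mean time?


Each node sees arrival rate λ = 3.13/hr (tandem ⇒ throughput preserved).
W₁ = 1/(μ₁−λ) = 1/(8.41−3.13) = 0.18939 hr
W₂ = 1/(μ₂−λ) = 1/(4.76−3.13) = 0.61350 hr
W_total = W₁ + W₂ = 0.18939 + 0.61350 = 0.80289 hr

Final: 0.80289 hr


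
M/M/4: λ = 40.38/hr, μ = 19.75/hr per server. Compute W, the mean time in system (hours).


a = 2.0446; ρ = 0.5111; P₀ = 0.124247
Lq = P₀·a^c·ρ/(c!(1−ρ)²) = 0.19348
Wq = Lq/λ = 0.19348/40.38 = 0.004792 hr
W = Wq + 1/μ = 0.004792 + 0.05063 = 0.05542 hr

Final: 0.05542 hr


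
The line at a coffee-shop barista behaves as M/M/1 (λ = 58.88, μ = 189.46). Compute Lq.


ρ = 58.88/189.46 = 0.3108
Lq = ρ²/(1−ρ) = 0.09658/0.6892 = 0.1401

Final: 0.1401


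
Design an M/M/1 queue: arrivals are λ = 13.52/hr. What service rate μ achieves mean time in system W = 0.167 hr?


W = 1/(μ−λ) ⇒ μ − λ = 1/W = 1/0.167 = 5.9880
μ = λ + 1/W = 13.52 + 5.9880 = 19.5080 per hr

Final: 19.5080 /hr


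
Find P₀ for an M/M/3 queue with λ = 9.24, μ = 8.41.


a = λ/μ = 9.24/8.41 = 1.0987; ρ = a/c = 0.3662
Σ_{k=0}^{2} a^k/k! (terms k=0..2) = 1.00000 + 1.09869 + 0.60356 = 2.70225
Tail: a^3/(3!(1−ρ)) = 1.32626/(6·0.6338) = 0.34878
P₀ = 1/(2.70225 + 0.34878) = 1/3.05103 = 0.327758

Final: 0.327758


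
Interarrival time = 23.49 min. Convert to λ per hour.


λ = 1/(interarrival time) in consistent units.
1 hour = 60 min, so λ = 60/23.49 = 2.5543 per hour

Final: 2.5543 /hr


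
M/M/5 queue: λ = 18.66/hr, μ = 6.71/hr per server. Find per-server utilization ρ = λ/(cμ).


ρ = λ/(cμ) = 18.66/(5·6.71) = 18.66/33.55 = 0.5562

Final: 0.5562


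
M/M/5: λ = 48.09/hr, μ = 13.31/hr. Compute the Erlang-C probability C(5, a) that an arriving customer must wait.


a = λ/μ = 3.6131; ρ = a/5 = 0.7226
P₀ = 0.022422 (from M/M/c formula)
C(c,a) = [a^c/(c!(1−ρ))]·P₀ = [615.72049/(120·0.2774)]·0.022422
= 18.49774·0.022422 = 0.414751

Final: 0.414751


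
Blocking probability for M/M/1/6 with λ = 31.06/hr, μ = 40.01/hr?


ρ = λ/μ = 31.06/40.01 = 0.7763
P_K = (1−ρ)ρ^K/(1−ρ^(K+1)) = (0.2237·0.218876)/(1 − 0.169914)
= 0.048961/0.830086 = 0.058983

Final: 0.058983


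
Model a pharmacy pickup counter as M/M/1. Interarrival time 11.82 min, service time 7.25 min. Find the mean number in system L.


λ = 60/11.82 = 5.0761 /hr
μ = 60/7.25 = 8.2759 /hr
ρ = λ/μ = 5.0761/8.2759 = 0.6134
L = ρ/(1−ρ) = 0.6134/0.3866 = 1.5864

Final: 1.5864


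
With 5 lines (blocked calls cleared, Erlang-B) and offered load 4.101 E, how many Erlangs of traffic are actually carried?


B(5,4.101) = 0.208072 (Erlang-B)
Carried load = a(1 − B) = 4.101·(1 − 0.208072) = 4.101·0.791928 = 3.2477 E

Final: 3.2477 Erlangs


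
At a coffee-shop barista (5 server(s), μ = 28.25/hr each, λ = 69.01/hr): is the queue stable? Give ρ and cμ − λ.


Total capacity cμ = 5·28.25 = 141.25/hr
ρ = λ/(cμ) = 69.01/141.25 = 0.4886
Stable ⇔ ρ < 1: YES
Spare capacity = cμ − λ = 141.25 − 69.01 = 72.24/hr

Final: ρ = 0.4886; stable; margin = 72.24/hr


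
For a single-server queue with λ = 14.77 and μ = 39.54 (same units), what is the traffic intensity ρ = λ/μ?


ρ = λ/μ = 14.77/39.54 = 0.3735

Final: 0.3735


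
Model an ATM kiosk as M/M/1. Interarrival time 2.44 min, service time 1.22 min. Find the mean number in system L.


λ = 60/2.44 = 24.5902 /hr
μ = 60/1.22 = 49.1803 /hr
ρ = λ/μ = 24.5902/49.1803 = 0.5000
L = ρ/(1−ρ) = 0.5000/0.5000 = 1.0000

Final: 1.0000


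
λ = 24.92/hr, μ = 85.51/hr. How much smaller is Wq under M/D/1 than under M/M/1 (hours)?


ρ = 24.92/85.51 = 0.2914
Wq(M/M/1) = ρ/(μ−λ) = 0.2914/60.59 = 0.004810 hr
Wq(M/D/1) = ρ/(2(μ−λ)) = 0.002405 hr
Savings = 0.004810 − 0.002405 = 0.002405 hr

Final: 0.002405 hr


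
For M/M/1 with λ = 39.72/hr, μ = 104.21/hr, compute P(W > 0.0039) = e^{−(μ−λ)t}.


W ~ Exponential(μ−λ) for M/M/1.
μ − λ = 104.21 − 39.72 = 64.4900
P(W > t) = e^{−(μ−λ)t} = e^{−0.2515} = 0.777625

Final: 0.777625


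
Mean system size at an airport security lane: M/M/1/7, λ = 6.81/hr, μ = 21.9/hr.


ρ = 6.81/21.9 = 0.3110
L = ρ[1 − (K+1)ρ^K + Kρ^(K+1)] / [(1−ρ)(1−ρ^(K+1))]
Numerator: 0.3110·(1 − 8·0.0002811 + 7·0.00008742) = 0.310450
Denominator: (0.6890)·(0.999913) = 0.688981
L = 0.310450/0.688981 = 0.4506

Final: 0.4506


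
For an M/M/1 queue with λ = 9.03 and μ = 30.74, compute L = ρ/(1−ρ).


ρ = λ/μ = 9.03/30.74 = 0.2938
L = ρ/(1−ρ) = 0.2938/(1 − 0.2938) = 0.2938/0.7062 = 0.4159

Final: 0.4159


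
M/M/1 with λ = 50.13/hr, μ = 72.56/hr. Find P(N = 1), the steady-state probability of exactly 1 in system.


ρ = 50.13/72.56 = 0.6909
P_n = (1−ρ)·ρ^n = (1 − 0.6909)·0.6909^1 = 0.3091·0.690877 = 0.213566

Final: 0.213566


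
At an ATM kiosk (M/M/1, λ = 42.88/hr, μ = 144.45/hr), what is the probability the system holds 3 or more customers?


ρ = 42.88/144.45 = 0.2969
P(N ≥ n) = ρ^n = 0.2969^3 = 0.026158

Final: 0.026158


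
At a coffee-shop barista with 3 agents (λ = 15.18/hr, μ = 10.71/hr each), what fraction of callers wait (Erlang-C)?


a = λ/μ = 1.4174; ρ = a/3 = 0.4725
P₀ = 0.231406 (from M/M/c formula)
C(c,a) = [a^c/(c!(1−ρ))]·P₀ = [2.84739/(6·0.5275)]·0.231406
= 0.89957·0.231406 = 0.208167

Final: 0.208167


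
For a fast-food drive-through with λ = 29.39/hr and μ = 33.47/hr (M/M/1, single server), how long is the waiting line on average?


ρ = 29.39/33.47 = 0.8781
Lq = ρ²/(1−ρ) = 0.7711/0.1219 = 6.3253

Final: 6.3253


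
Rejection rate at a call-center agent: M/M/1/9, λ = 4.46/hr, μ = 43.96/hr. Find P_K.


ρ = λ/μ = 4.46/43.96 = 0.1015
P_K = (1−ρ)ρ^K/(1−ρ^(K+1)) = (0.8985·0.000000001139)/(1 − 1.156e-10)
= 0.000000001023/1.000000 = 0.000000001023

Final: 0.000000001023


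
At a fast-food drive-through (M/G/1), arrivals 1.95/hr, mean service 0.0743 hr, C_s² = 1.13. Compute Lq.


ρ = λ·E[S] = 1.95·0.0743 = 0.1449
Lq = ρ²(1+C_s²)/(2(1−ρ)) = 0.02099·(1+1.13)/(2·0.8551)
= 0.02099·2.1300/1.7102 = 0.02614

Final: 0.02614


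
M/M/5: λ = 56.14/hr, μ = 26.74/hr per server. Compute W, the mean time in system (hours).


a = 2.0995; ρ = 0.4199; P₀ = 0.121341
Lq = P₀·a^c·ρ/(c!(1−ρ)²) = 0.05146
Wq = Lq/λ = 0.05146/56.14 = 0.0009167 hr
W = Wq + 1/μ = 0.0009167 + 0.03740 = 0.03831 hr

Final: 0.03831 hr


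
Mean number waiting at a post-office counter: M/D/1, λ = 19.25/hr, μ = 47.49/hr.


ρ = 19.25/47.49 = 0.4053
M/D/1: Lq = ρ²/(2(1−ρ)) = 0.1643/(2·0.5947) = 0.13815

Final: 0.13815


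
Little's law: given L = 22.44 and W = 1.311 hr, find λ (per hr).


λ = L/W = 22.44/1.311 = 17.1167 /hr

Final: 17.1167 /hr


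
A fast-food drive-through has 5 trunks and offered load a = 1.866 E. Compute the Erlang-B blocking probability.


B(c,a) = (a^c/c!) / Σ_{k=0}^{c} a^k/k!
a^5/5! = 0.188528
Σ terms (k=0..5): 1.00000 + 1.86600 + 1.74098 + 1.08289 + 0.50517 + 0.18853 = 6.383562
B = 0.188528/6.383562 = 0.029533

Final: 0.029533


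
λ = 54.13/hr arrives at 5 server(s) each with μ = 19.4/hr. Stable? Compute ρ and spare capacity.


Total capacity cμ = 5·19.4 = 97.00/hr
ρ = λ/(cμ) = 54.13/97.00 = 0.5580
Stable ⇔ ρ < 1: YES
Spare capacity = cμ − λ = 97.00 − 54.13 = 42.87/hr

Final: ρ = 0.5580; stable; margin = 42.87/hr


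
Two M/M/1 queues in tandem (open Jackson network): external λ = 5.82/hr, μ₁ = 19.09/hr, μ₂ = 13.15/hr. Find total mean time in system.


Each node sees arrival rate λ = 5.82/hr (tandem ⇒ throughput preserved).
W₁ = 1/(μ₁−λ) = 1/(19.09−5.82) = 0.07536 hr
W₂ = 1/(μ₂−λ) = 1/(13.15−5.82) = 0.13643 hr
W_total = W₁ + W₂ = 0.07536 + 0.13643 = 0.21178 hr

Final: 0.21178 hr


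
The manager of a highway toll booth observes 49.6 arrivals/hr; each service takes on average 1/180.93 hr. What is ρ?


ρ = λ/μ = 49.6/180.93 = 0.2741

Final: 0.2741


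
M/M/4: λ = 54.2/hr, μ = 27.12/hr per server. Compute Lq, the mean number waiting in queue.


a = λ/μ = 1.9985; ρ = a/4 = 0.4996
P₀ = 0.130644
Lq = P₀·a^c·ρ / (c!·(1−ρ)²) = 0.130644·15.95285·0.4996/(24·0.25037)
= 0.17330

Final: 0.17330


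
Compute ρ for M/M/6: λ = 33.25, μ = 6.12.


ρ = λ/(cμ) = 33.25/(6·6.12) = 33.25/36.72 = 0.9055

Final: 0.9055


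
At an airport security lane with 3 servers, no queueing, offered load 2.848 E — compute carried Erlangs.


B(3,2.848) = 0.327565 (Erlang-B)
Carried load = a(1 − B) = 2.848·(1 − 0.327565) = 2.848·0.672435 = 1.9151 E

Final: 1.9151 Erlangs


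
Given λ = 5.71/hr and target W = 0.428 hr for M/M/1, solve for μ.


W = 1/(μ−λ) ⇒ μ − λ = 1/W = 1/0.428 = 2.3364
μ = λ + 1/W = 5.71 + 2.3364 = 8.0464 per hr

Final: 8.0464 /hr


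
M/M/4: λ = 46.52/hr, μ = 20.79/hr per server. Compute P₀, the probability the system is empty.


a = λ/μ = 46.52/20.79 = 2.2376; ρ = a/c = 0.5594
Σ_{k=0}^{3} a^k/k! (terms k=0..3) = 1.00000 + 2.23761 + 2.50346 + 1.86726 = 7.60833
Tail: a^4/(4!(1−ρ)) = 25.06922/(24·0.4406) = 2.37077
P₀ = 1/(7.60833 + 2.37077) = 1/9.97910 = 0.100209

Final: 0.100209


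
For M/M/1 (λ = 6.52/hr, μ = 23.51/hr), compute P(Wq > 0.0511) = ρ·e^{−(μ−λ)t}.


ρ = 6.52/23.51 = 0.2773
P(Wq > t) = ρ·e^{−(μ−λ)t} = 0.2773·e^{−0.8682}
= 0.2773·0.419711 = 0.116398

Final: 0.116398


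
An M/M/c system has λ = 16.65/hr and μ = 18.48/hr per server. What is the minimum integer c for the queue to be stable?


Stability requires cμ > λ ⇔ c > λ/μ.
λ/μ = 16.65/18.48 = 0.9010
Minimum integer c = ⌊0.9010⌋ + 1 = 1
Check: 1·18.48 = 18.48 > 16.65, while 0·18.48 = 0.00 ≤ 16.65

Final: 1 servers


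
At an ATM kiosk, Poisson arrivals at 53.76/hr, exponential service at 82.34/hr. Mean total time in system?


W = 1/(μ−λ) = 1/(82.34 − 53.76) = 1/28.58 = 0.03499 hr

Final: 0.03499 hr


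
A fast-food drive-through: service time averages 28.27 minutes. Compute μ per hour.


μ = 1/(service time) in consistent units.
1 hour = 60 min, so μ = 60/28.27 = 2.1224 per hour

Final: 2.1224 /hr


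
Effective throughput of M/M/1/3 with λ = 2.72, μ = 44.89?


ρ = 0.06059; P_K = (1−ρ)ρ^3/(1−ρ^4) = 0.0002090
λ_eff = λ(1 − P_K) = 2.72·(1 − 0.0002090) = 2.72·0.999791 = 2.7194 /hr

Final: 2.7194 /hr


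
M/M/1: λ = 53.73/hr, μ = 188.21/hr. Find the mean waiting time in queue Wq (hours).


ρ = 53.73/188.21 = 0.2855
Wq = ρ/(μ−λ) = 0.2855/(188.21 − 53.73) = 0.2855/134.48 = 0.002123 hr

Final: 0.002123 hr


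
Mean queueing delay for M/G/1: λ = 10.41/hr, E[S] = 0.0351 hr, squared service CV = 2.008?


ρ = λ·E[S] = 10.41·0.0351 = 0.3654
E[S²] = E[S]²(1+C_s²) = 0.0351²·(1+2.008) = 0.003706
Wq = λ·E[S²]/(2(1−ρ)) = 10.41·0.003706/(2·0.6346) = 0.03040 hr

Final: 0.03040 hr


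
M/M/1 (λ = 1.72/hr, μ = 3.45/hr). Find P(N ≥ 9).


ρ = 1.72/3.45 = 0.4986
P(N ≥ n) = ρ^n = 0.4986^9 = 0.001903

Final: 0.001903


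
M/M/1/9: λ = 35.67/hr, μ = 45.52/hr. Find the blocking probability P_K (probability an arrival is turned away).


ρ = λ/μ = 35.67/45.52 = 0.7836
P_K = (1−ρ)ρ^K/(1−ρ^(K+1)) = (0.2164·0.111406)/(1 − 0.087299)
= 0.024107/0.912701 = 0.026413

Final: 0.026413


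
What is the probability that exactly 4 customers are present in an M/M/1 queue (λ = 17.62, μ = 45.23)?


ρ = 17.62/45.23 = 0.3896
P_n = (1−ρ)·ρ^n = (1 − 0.3896)·0.3896^4 = 0.6104·0.023031 = 0.014059

Final: 0.014059


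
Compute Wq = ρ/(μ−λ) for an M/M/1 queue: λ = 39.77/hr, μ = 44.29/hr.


ρ = 39.77/44.29 = 0.8979
Wq = ρ/(μ−λ) = 0.8979/(44.29 − 39.77) = 0.8979/4.52 = 0.1987 hr

Final: 0.1987 hr


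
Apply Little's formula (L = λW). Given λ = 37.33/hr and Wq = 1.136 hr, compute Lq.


Lq = λWq = 37.33·1.136 = 42.4069

Final: 42.4069


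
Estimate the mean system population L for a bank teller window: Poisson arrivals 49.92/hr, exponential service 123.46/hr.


ρ = λ/μ = 49.92/123.46 = 0.4043
L = ρ/(1−ρ) = 0.4043/(1 − 0.4043) = 0.4043/0.5957 = 0.6788

Final: 0.6788


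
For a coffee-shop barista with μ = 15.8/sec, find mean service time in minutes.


Mean service time = 1/μ = 1/15.8 second = 0.06329 second
In minutes: 0.06329 × 0.0166667 = 0.001055 min

Final: 0.001055 min


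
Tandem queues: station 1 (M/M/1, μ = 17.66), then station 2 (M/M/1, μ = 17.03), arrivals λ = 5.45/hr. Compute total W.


Each node sees arrival rate λ = 5.45/hr (tandem ⇒ throughput preserved).
W₁ = 1/(μ₁−λ) = 1/(17.66−5.45) = 0.08190 hr
W₂ = 1/(μ₂−λ) = 1/(17.03−5.45) = 0.08636 hr
W_total = W₁ + W₂ = 0.08190 + 0.08636 = 0.16826 hr

Final: 0.16826 hr


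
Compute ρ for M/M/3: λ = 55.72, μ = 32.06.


ρ = λ/(cμ) = 55.72/(3·32.06) = 55.72/96.18 = 0.5793

Final: 0.5793


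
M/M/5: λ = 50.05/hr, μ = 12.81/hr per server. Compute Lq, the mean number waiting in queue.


a = λ/μ = 3.9071; ρ = a/5 = 0.7814
P₀ = 0.014947
Lq = P₀·a^c·ρ / (c!·(1−ρ)²) = 0.014947·910.48912·0.7814/(120·0.04778)
= 1.85489

Final: 1.85489


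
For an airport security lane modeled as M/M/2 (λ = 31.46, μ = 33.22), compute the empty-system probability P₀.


a = λ/μ = 31.46/33.22 = 0.9470; ρ = a/c = 0.4735
Σ_{k=0}^{1} a^k/k! (terms k=0..1) = 1.00000 + 0.94702 = 1.94702
Tail: a^2/(2!(1−ρ)) = 0.89685/(2·0.5265) = 0.85172
P₀ = 1/(1.94702 + 0.85172) = 1/2.79874 = 0.357303

Final: 0.357303


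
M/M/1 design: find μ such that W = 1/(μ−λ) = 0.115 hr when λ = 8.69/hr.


W = 1/(μ−λ) ⇒ μ − λ = 1/W = 1/0.115 = 8.6957
μ = λ + 1/W = 8.69 + 8.6957 = 17.3857 per hr

Final: 17.3857 /hr


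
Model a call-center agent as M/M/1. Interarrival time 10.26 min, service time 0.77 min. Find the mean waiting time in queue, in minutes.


λ = 60/10.26 = 5.8480 /hr
μ = 60/0.77 = 77.9221 /hr
ρ = λ/μ = 5.8480/77.9221 = 0.07505
Wq = ρ/(μ−λ) = 0.07505/(77.9221−5.8480) = 0.001041 hr
In minutes: 0.001041·60 = 0.06248 min

Final: 0.06248 min


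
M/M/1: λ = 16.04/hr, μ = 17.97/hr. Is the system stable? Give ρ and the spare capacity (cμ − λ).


Total capacity cμ = 1·17.97 = 17.97/hr
ρ = λ/(cμ) = 16.04/17.97 = 0.8926
Stable ⇔ ρ < 1: YES
Spare capacity = cμ − λ = 17.97 − 16.04 = 1.93/hr

Final: ρ = 0.8926; stable; margin = 1.93/hr


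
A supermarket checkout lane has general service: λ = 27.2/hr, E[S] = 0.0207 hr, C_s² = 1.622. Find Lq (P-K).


ρ = λ·E[S] = 27.2·0.0207 = 0.5630
Lq = ρ²(1+C_s²)/(2(1−ρ)) = 0.3170·(1+1.622)/(2·0.4370)
= 0.3170·2.6220/0.8739 = 0.95113

Final: 0.95113


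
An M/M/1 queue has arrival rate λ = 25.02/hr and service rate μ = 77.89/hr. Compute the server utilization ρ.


ρ = λ/μ = 25.02/77.89 = 0.3212

Final: 0.3212


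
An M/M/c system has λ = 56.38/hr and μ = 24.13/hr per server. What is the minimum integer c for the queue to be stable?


Stability requires cμ > λ ⇔ c > λ/μ.
λ/μ = 56.38/24.13 = 2.3365
Minimum integer c = ⌊2.3365⌋ + 1 = 3
Check: 3·24.13 = 72.39 > 56.38, while 2·24.13 = 48.26 ≤ 56.38

Final: 3 servers


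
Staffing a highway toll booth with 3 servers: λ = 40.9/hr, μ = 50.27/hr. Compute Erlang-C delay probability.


a = λ/μ = 0.8136; ρ = a/3 = 0.2712
P₀ = 0.440966 (from M/M/c formula)
C(c,a) = [a^c/(c!(1−ρ))]·P₀ = [0.53857/(6·0.7288)]·0.440966
= 0.12316·0.440966 = 0.054311

Final: 0.054311


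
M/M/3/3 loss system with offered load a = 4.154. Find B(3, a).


B(c,a) = (a^c/c!) / Σ_{k=0}^{c} a^k/k!
a^3/3! = 11.946707
Σ terms (k=0..3): 1.00000 + 4.15400 + 8.62786 + 11.94671 = 25.728565
B = 11.946707/25.728565 = 0.464336

Final: 0.464336


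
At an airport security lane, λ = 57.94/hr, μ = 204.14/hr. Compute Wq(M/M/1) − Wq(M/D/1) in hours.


ρ = 57.94/204.14 = 0.2838
Wq(M/M/1) = ρ/(μ−λ) = 0.2838/146.20 = 0.001941 hr
Wq(M/D/1) = ρ/(2(μ−λ)) = 0.0009707 hr
Savings = 0.001941 − 0.0009707 = 0.0009707 hr

Final: 0.0009707 hr


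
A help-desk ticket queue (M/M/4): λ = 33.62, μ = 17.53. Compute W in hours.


a = 1.9179; ρ = 0.4795; P₀ = 0.142540
Lq = P₀·a^c·ρ/(c!(1−ρ)²) = 0.14218
Wq = Lq/λ = 0.14218/33.62 = 0.004229 hr
W = Wq + 1/μ = 0.004229 + 0.05705 = 0.06127 hr

Final: 0.06127 hr


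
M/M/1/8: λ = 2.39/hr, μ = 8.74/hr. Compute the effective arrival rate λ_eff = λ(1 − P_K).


ρ = 0.2735; P_K = (1−ρ)ρ^8/(1−ρ^9) = 0.00002272
λ_eff = λ(1 − P_K) = 2.39·(1 − 0.00002272) = 2.39·0.999977 = 2.3899 /hr

Final: 2.3899 /hr


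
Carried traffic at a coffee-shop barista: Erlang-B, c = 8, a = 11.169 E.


B(8,11.169) = 0.389808 (Erlang-B)
Carried load = a(1 − B) = 11.169·(1 − 0.389808) = 11.169·0.610192 = 6.8152 E

Final: 6.8152 Erlangs


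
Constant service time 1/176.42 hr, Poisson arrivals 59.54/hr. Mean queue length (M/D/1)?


ρ = 59.54/176.42 = 0.3375
M/D/1: Lq = ρ²/(2(1−ρ)) = 0.1139/(2·0.6625) = 0.08596

Final: 0.08596


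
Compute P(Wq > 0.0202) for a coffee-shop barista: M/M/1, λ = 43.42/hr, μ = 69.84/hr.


ρ = 43.42/69.84 = 0.6217
P(Wq > t) = ρ·e^{−(μ−λ)t} = 0.6217·e^{−0.5337}
= 0.6217·0.586441 = 0.364594

Final: 0.364594


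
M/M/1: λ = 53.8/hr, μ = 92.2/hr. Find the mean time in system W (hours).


W = 1/(μ−λ) = 1/(92.2 − 53.8) = 1/38.40 = 0.02604 hr

Final: 0.02604 hr


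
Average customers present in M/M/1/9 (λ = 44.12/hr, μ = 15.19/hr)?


ρ = 44.12/15.19 = 2.9045
L = ρ[1 − (K+1)ρ^K + Kρ^(K+1)] / [(1−ρ)(1−ρ^(K+1))]
Numerator: 2.9045·(1 − 10·14712.943565 + 9·42734.369329) = 689773.324035
Denominator: (-1.9045)·(-42733.369329) = 81387.516438
L = 689773.324035/81387.516438 = 8.4752

Final: 8.4752


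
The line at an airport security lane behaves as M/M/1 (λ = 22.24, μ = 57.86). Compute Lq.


ρ = 22.24/57.86 = 0.3844
Lq = ρ²/(1−ρ) = 0.1477/0.6156 = 0.2400

Final: 0.2400


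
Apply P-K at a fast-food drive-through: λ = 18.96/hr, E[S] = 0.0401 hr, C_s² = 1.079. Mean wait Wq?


ρ = λ·E[S] = 18.96·0.0401 = 0.7603
E[S²] = E[S]²(1+C_s²) = 0.0401²·(1+1.079) = 0.003343
Wq = λ·E[S²]/(2(1−ρ)) = 18.96·0.003343/(2·0.2397) = 0.13221 hr

Final: 0.13221 hr


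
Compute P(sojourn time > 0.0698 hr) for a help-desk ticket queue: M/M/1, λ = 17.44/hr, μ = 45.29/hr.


W ~ Exponential(μ−λ) for M/M/1.
μ − λ = 45.29 − 17.44 = 27.8500
P(W > t) = e^{−(μ−λ)t} = e^{−1.9439} = 0.143140

Final: 0.143140


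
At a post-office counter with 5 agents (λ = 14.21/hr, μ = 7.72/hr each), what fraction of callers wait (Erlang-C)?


a = λ/μ = 1.8407; ρ = a/5 = 0.3681
P₀ = 0.157951 (from M/M/c formula)
C(c,a) = [a^c/(c!(1−ρ))]·P₀ = [21.12924/(120·0.6319)]·0.157951
= 0.27866·0.157951 = 0.044015

Final: 0.044015


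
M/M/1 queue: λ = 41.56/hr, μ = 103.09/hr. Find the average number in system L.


ρ = λ/μ = 41.56/103.09 = 0.4031
L = ρ/(1−ρ) = 0.4031/(1 − 0.4031) = 0.4031/0.5969 = 0.6754

Final: 0.6754


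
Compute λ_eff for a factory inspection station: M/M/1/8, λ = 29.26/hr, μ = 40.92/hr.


ρ = 0.7151; P_K = (1−ρ)ρ^8/(1−ρ^9) = 0.020475
λ_eff = λ(1 − P_K) = 29.26·(1 − 0.020475) = 29.26·0.979525 = 28.6609 /hr

Final: 28.6609 /hr


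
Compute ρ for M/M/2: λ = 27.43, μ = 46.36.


ρ = λ/(cμ) = 27.43/(2·46.36) = 27.43/92.72 = 0.2958

Final: 0.2958


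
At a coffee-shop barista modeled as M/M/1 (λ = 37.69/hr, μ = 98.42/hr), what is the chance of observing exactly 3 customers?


ρ = 37.69/98.42 = 0.3830
P_n = (1−ρ)·ρ^n = (1 − 0.3830)·0.3830^3 = 0.6170·0.056160 = 0.034654

Final: 0.034654


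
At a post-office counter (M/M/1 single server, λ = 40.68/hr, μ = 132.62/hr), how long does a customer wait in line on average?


ρ = 40.68/132.62 = 0.3067
Wq = ρ/(μ−λ) = 0.3067/(132.62 − 40.68) = 0.3067/91.94 = 0.003336 hr

Final: 0.003336 hr


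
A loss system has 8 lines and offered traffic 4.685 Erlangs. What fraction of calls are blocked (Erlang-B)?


B(c,a) = (a^c/c!) / Σ_{k=0}^{c} a^k/k!
a^8/8! = 5.756470
Σ terms (k=0..8): 1.00000 + 4.68500 + 10.97461 + 17.13869 + 20.07369 + 18.80904 + 14.68673 + 9.82962 + 5.75647 = 102.953846
B = 5.756470/102.953846 = 0.055913

Final: 0.055913


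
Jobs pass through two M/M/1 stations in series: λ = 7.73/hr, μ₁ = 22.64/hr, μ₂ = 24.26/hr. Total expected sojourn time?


Each node sees arrival rate λ = 7.73/hr (tandem ⇒ throughput preserved).
W₁ = 1/(μ₁−λ) = 1/(22.64−7.73) = 0.06707 hr
W₂ = 1/(μ₂−λ) = 1/(24.26−7.73) = 0.06050 hr
W_total = W₁ + W₂ = 0.06707 + 0.06050 = 0.12757 hr

Final: 0.12757 hr


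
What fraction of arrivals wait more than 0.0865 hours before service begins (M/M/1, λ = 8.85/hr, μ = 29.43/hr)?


ρ = 8.85/29.43 = 0.3007
P(Wq > t) = ρ·e^{−(μ−λ)t} = 0.3007·e^{−1.7802}
= 0.3007·0.168609 = 0.050703

Final: 0.050703


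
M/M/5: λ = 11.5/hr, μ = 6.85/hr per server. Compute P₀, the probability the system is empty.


a = λ/μ = 11.5/6.85 = 1.6788; ρ = a/c = 0.3358
Σ_{k=0}^{4} a^k/k! (terms k=0..4) = 1.00000 + 1.67883 + 1.40924 + 0.78863 + 0.33099 = 5.20769
Tail: a^5/(5!(1−ρ)) = 13.33633/(120·0.6642) = 0.16731
P₀ = 1/(5.20769 + 0.16731) = 1/5.37500 = 0.186046

Final: 0.186046


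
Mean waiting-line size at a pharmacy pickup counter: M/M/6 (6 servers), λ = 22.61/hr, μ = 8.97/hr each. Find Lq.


a = λ/μ = 2.5206; ρ = a/6 = 0.4201
P₀ = 0.079931
Lq = P₀·a^c·ρ / (c!·(1−ρ)²) = 0.079931·256.47717·0.4201/(720·0.33628)
= 0.03557

Final: 0.03557


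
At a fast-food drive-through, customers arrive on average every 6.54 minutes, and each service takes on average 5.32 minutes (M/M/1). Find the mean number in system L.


λ = 60/6.54 = 9.1743 /hr
μ = 60/5.32 = 11.2782 /hr
ρ = λ/μ = 9.1743/11.2782 = 0.8135
L = ρ/(1−ρ) = 0.8135/0.1865 = 4.3607

Final: 4.3607


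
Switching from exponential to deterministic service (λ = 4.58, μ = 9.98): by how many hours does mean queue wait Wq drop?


ρ = 4.58/9.98 = 0.4589
Wq(M/M/1) = ρ/(μ−λ) = 0.4589/5.40 = 0.08498 hr
Wq(M/D/1) = ρ/(2(μ−λ)) = 0.04249 hr
Savings = 0.08498 − 0.04249 = 0.04249 hr

Final: 0.04249 hr


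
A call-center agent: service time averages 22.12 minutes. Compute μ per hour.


μ = 1/(service time) in consistent units.
1 hour = 60 min, so μ = 60/22.12 = 2.7125 per hour

Final: 2.7125 /hr


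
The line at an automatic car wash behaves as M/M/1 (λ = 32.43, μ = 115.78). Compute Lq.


ρ = 32.43/115.78 = 0.2801
Lq = ρ²/(1−ρ) = 0.07846/0.7199 = 0.1090

Final: 0.1090


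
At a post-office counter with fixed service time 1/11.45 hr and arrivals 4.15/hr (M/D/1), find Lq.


ρ = 4.15/11.45 = 0.3624
M/D/1: Lq = ρ²/(2(1−ρ)) = 0.1314/(2·0.6376) = 0.10302

Final: 0.10302


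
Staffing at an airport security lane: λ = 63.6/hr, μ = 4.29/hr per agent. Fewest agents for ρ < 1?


Stability requires cμ > λ ⇔ c > λ/μ.
λ/μ = 63.6/4.29 = 14.8252
Minimum integer c = ⌊14.8252⌋ + 1 = 15
Check: 15·4.29 = 64.35 > 63.6, while 14·4.29 = 60.06 ≤ 63.6

Final: 15 servers


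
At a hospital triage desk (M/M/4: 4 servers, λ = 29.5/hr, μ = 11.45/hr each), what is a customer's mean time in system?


a = 2.5764; ρ = 0.6441; P₀ = 0.067095
Lq = P₀·a^c·ρ/(c!(1−ρ)²) = 0.62640
Wq = Lq/λ = 0.62640/29.5 = 0.02123 hr
W = Wq + 1/μ = 0.02123 + 0.08734 = 0.10857 hr

Final: 0.10857 hr


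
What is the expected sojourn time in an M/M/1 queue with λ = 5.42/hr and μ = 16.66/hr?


W = 1/(μ−λ) = 1/(16.66 − 5.42) = 1/11.24 = 0.08897 hr

Final: 0.08897 hr


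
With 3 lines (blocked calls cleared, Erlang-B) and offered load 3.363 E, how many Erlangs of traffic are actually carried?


B(3,3.363) = 0.387548 (Erlang-B)
Carried load = a(1 − B) = 3.363·(1 − 0.387548) = 3.363·0.612452 = 2.0597 E

Final: 2.0597 Erlangs


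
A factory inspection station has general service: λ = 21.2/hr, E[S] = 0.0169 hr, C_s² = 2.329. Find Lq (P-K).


ρ = λ·E[S] = 21.2·0.0169 = 0.3583
Lq = ρ²(1+C_s²)/(2(1−ρ)) = 0.1284·(1+2.329)/(2·0.6417)
= 0.1284·3.3290/1.2834 = 0.33295

Final: 0.33295


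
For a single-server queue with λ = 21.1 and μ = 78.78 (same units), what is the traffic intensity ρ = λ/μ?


ρ = λ/μ = 21.1/78.78 = 0.2678

Final: 0.2678


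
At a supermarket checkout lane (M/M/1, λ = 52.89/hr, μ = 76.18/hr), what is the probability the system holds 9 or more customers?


ρ = 52.89/76.18 = 0.6943
P(N ≥ n) = ρ^n = 0.6943^9 = 0.037479

Final: 0.037479


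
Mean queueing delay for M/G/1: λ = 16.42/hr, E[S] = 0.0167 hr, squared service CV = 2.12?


ρ = λ·E[S] = 16.42·0.0167 = 0.2742
E[S²] = E[S]²(1+C_s²) = 0.0167²·(1+2.12) = 0.0008701
Wq = λ·E[S²]/(2(1−ρ)) = 16.42·0.0008701/(2·0.7258) = 0.009843 hr

Final: 0.009843 hr


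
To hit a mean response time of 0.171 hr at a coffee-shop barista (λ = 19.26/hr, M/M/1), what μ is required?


W = 1/(μ−λ) ⇒ μ − λ = 1/W = 1/0.171 = 5.8480
μ = λ + 1/W = 19.26 + 5.8480 = 25.1080 per hr

Final: 25.1080 /hr


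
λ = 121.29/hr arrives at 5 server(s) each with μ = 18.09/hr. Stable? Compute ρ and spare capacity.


Total capacity cμ = 5·18.09 = 90.45/hr
ρ = λ/(cμ) = 121.29/90.45 = 1.3410
Stable ⇔ ρ < 1: NO
Spare capacity = cμ − λ = 90.45 − 121.29 = -30.84/hr

Final: ρ = 1.3410; unstable; margin = -30.84/hr


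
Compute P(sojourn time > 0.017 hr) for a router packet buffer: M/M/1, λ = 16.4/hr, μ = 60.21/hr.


W ~ Exponential(μ−λ) for M/M/1.
μ − λ = 60.21 − 16.4 = 43.8100
P(W > t) = e^{−(μ−λ)t} = e^{−0.7448} = 0.474844

Final: 0.474844


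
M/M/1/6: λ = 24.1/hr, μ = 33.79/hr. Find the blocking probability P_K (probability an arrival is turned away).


ρ = λ/μ = 24.1/33.79 = 0.7132
P_K = (1−ρ)ρ^K/(1−ρ^(K+1)) = (0.2868·0.131636)/(1 − 0.093886)
= 0.037749/0.906114 = 0.041661

Final: 0.041661


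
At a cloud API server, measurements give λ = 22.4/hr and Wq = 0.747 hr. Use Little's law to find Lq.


Lq = λWq = 22.4·0.747 = 16.7328

Final: 16.7328


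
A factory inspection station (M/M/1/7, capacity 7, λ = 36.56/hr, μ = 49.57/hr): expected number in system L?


ρ = 36.56/49.57 = 0.7375
L = ρ[1 − (K+1)ρ^K + Kρ^(K+1)] / [(1−ρ)(1−ρ^(K+1))]
Numerator: 0.7375·(1 − 8·0.118716 + 7·0.087558) = 0.489122
Denominator: (0.2625)·(0.912442) = 0.239477
L = 0.489122/0.239477 = 2.0425

Final: 2.0425


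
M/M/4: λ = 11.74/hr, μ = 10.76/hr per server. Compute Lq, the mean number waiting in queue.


a = λ/μ = 1.0911; ρ = a/4 = 0.2728
P₀ = 0.335123
Lq = P₀·a^c·ρ / (c!·(1−ρ)²) = 0.335123·1.41717·0.2728/(24·0.52886)
= 0.01021

Final: 0.01021


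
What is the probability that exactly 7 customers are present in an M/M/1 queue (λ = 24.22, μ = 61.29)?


ρ = 24.22/61.29 = 0.3952
P_n = (1−ρ)·ρ^n = (1 − 0.3952)·0.3952^7 = 0.6048·0.001505 = 0.0009102

Final: 0.0009102


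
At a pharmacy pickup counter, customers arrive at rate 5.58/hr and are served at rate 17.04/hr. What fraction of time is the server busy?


ρ = λ/μ = 5.58/17.04 = 0.3275

Final: 0.3275


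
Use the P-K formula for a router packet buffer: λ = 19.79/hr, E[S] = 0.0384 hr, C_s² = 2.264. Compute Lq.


ρ = λ·E[S] = 19.79·0.0384 = 0.7599
Lq = ρ²(1+C_s²)/(2(1−ρ)) = 0.5775·(1+2.264)/(2·0.2401)
= 0.5775·3.2640/0.4801 = 3.92597

Final: 3.92597


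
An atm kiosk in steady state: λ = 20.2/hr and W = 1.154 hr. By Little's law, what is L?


L = λW = 20.2·1.154 = 23.3108

Final: 23.3108


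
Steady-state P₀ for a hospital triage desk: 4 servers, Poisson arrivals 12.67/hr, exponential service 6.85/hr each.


a = λ/μ = 12.67/6.85 = 1.8496; ρ = a/c = 0.4624
Σ_{k=0}^{3} a^k/k! (terms k=0..3) = 1.00000 + 1.84964 + 1.71057 + 1.05465 = 5.61486
Tail: a^4/(4!(1−ρ)) = 11.70427/(24·0.5376) = 0.90715
P₀ = 1/(5.61486 + 0.90715) = 1/6.52201 = 0.153327

Final: 0.153327


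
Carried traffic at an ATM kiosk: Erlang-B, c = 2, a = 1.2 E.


B(2,1.2) = 0.246575 (Erlang-B)
Carried load = a(1 − B) = 1.2·(1 − 0.246575) = 1.2·0.753425 = 0.9041 E

Final: 0.9041 Erlangs


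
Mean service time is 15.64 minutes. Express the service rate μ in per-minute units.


μ = 1/(service time) in consistent units.
1 minute = 1 min, so μ = 1/15.64 = 0.06394 per minute

Final: 0.06394 /min


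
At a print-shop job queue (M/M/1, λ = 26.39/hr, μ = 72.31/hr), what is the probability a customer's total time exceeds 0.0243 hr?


W ~ Exponential(μ−λ) for M/M/1.
μ − λ = 72.31 − 26.39 = 45.9200
P(W > t) = e^{−(μ−λ)t} = e^{−1.1159} = 0.327635

Final: 0.327635


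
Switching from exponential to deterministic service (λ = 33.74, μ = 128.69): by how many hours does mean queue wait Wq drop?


ρ = 33.74/128.69 = 0.2622
Wq(M/M/1) = ρ/(μ−λ) = 0.2622/94.95 = 0.002761 hr
Wq(M/D/1) = ρ/(2(μ−λ)) = 0.001381 hr
Savings = 0.002761 − 0.001381 = 0.001381 hr

Final: 0.001381 hr


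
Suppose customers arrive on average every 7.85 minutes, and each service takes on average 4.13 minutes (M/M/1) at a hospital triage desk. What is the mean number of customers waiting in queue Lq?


λ = 60/7.85 = 7.6433 /hr
μ = 60/4.13 = 14.5278 /hr
ρ = λ/μ = 7.6433/14.5278 = 0.5261
Lq = ρ²/(1−ρ) = 0.2768/0.4739 = 0.5841

Final: 0.5841


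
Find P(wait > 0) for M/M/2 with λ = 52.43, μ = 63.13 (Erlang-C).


a = λ/μ = 0.8305; ρ = a/2 = 0.4153
P₀ = 0.413174 (from M/M/c formula)
C(c,a) = [a^c/(c!(1−ρ))]·P₀ = [0.68974/(2·0.5847)]·0.413174
= 0.58978·0.413174 = 0.243682

Final: 0.243682


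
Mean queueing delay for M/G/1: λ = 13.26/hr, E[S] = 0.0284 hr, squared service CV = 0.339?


ρ = λ·E[S] = 13.26·0.0284 = 0.3766
E[S²] = E[S]²(1+C_s²) = 0.0284²·(1+0.339) = 0.001080
Wq = λ·E[S²]/(2(1−ρ)) = 13.26·0.001080/(2·0.6234) = 0.01149 hr

Final: 0.01149 hr


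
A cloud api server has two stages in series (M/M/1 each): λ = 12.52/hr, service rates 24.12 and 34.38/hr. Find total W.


Each node sees arrival rate λ = 12.52/hr (tandem ⇒ throughput preserved).
W₁ = 1/(μ₁−λ) = 1/(24.12−12.52) = 0.08621 hr
W₂ = 1/(μ₂−λ) = 1/(34.38−12.52) = 0.04575 hr
W_total = W₁ + W₂ = 0.08621 + 0.04575 = 0.13195 hr

Final: 0.13195 hr


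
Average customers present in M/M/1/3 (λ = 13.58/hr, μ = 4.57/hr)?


ρ = 13.58/4.57 = 2.9716
L = ρ[1 − (K+1)ρ^K + Kρ^(K+1)] / [(1−ρ)(1−ρ^(K+1))]
Numerator: 2.9716·(1 − 4·26.239207 + 3·77.971211) = 386.173610
Denominator: (-1.9716)·(-76.971211) = 151.752869
L = 386.173610/151.752869 = 2.5448

Final: 2.5448


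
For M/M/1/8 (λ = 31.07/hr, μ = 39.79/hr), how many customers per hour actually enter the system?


ρ = 0.7808; P_K = (1−ρ)ρ^8/(1−ρ^9) = 0.033953
λ_eff = λ(1 − P_K) = 31.07·(1 − 0.033953) = 31.07·0.966047 = 30.0151 /hr

Final: 30.0151 /hr


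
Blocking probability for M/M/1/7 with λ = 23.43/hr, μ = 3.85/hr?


ρ = λ/μ = 23.43/3.85 = 6.0857
P_K = (1−ρ)ρ^K/(1−ρ^(K+1)) = (-5.0857·309158.302197)/(1 − 1881449.096225)
= -1572290.794029/-1881448.096225 = 0.835681

Final: 0.835681


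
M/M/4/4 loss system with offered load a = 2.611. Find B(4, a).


B(c,a) = (a^c/c!) / Σ_{k=0}^{c} a^k/k!
a^4/4! = 1.936494
Σ terms (k=0..4): 1.00000 + 2.61100 + 3.40866 + 2.96667 + 1.93649 = 11.922826
B = 1.936494/11.922826 = 0.162419

Final: 0.162419


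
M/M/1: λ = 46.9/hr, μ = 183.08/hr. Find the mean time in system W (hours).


W = 1/(μ−λ) = 1/(183.08 − 46.9) = 1/136.18 = 0.007343 hr

Final: 0.007343 hr


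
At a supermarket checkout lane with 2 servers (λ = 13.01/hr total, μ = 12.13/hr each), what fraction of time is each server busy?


ρ = λ/(cμ) = 13.01/(2·12.13) = 13.01/24.26 = 0.5363

Final: 0.5363


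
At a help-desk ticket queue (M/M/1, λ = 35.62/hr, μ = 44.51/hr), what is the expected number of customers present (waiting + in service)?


ρ = λ/μ = 35.62/44.51 = 0.8003
L = ρ/(1−ρ) = 0.8003/(1 − 0.8003) = 0.8003/0.1997 = 4.0067

Final: 4.0067


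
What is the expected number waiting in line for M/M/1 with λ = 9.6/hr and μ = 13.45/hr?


ρ = 9.6/13.45 = 0.7138
Lq = ρ²/(1−ρ) = 0.5094/0.2862 = 1.7798

Final: 1.7798


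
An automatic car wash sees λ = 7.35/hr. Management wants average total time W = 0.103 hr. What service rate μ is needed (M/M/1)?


W = 1/(μ−λ) ⇒ μ − λ = 1/W = 1/0.103 = 9.7087
μ = λ + 1/W = 7.35 + 9.7087 = 17.0587 per hr

Final: 17.0587 /hr


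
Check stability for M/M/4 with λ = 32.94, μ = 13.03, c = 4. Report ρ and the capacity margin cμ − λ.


Total capacity cμ = 4·13.03 = 52.12/hr
ρ = λ/(cμ) = 32.94/52.12 = 0.6320
Stable ⇔ ρ < 1: YES
Spare capacity = cμ − λ = 52.12 − 32.94 = 19.18/hr

Final: ρ = 0.6320; stable; margin = 19.18/hr


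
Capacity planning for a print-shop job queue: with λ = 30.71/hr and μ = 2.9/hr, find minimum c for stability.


Stability requires cμ > λ ⇔ c > λ/μ.
λ/μ = 30.71/2.9 = 10.5897
Minimum integer c = ⌊10.5897⌋ + 1 = 11
Check: 11·2.9 = 31.90 > 30.71, while 10·2.9 = 29.00 ≤ 30.71

Final: 11 servers


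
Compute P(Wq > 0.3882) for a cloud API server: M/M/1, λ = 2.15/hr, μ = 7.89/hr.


ρ = 2.15/7.89 = 0.2725
P(Wq > t) = ρ·e^{−(μ−λ)t} = 0.2725·e^{−2.2283}
= 0.2725·0.107715 = 0.029352

Final: 0.029352


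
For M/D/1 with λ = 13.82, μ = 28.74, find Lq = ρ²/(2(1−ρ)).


ρ = 13.82/28.74 = 0.4809
M/D/1: Lq = ρ²/(2(1−ρ)) = 0.2312/(2·0.5191) = 0.22271

Final: 0.22271


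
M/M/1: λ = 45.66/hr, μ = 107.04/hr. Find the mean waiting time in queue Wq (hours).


ρ = 45.66/107.04 = 0.4266
Wq = ρ/(μ−λ) = 0.4266/(107.04 − 45.66) = 0.4266/61.38 = 0.006950 hr

Final: 0.006950 hr


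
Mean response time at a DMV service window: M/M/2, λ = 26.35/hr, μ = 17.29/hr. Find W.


a = 1.5240; ρ = 0.7620; P₀ = 0.135073
Lq = P₀·a^c·ρ/(c!(1−ρ)²) = 2.11016
Wq = Lq/λ = 2.11016/26.35 = 0.08008 hr
W = Wq + 1/μ = 0.08008 + 0.05784 = 0.13792 hr

Final: 0.13792 hr


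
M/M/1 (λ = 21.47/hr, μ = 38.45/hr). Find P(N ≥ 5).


ρ = 21.47/38.45 = 0.5584
P(N ≥ n) = ρ^n = 0.5584^5 = 0.054285

Final: 0.054285


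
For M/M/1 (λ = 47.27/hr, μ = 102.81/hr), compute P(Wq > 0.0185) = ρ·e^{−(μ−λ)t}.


ρ = 47.27/102.81 = 0.4598
P(Wq > t) = ρ·e^{−(μ−λ)t} = 0.4598·e^{−1.0275}
= 0.4598·0.357904 = 0.164557

Final: 0.164557


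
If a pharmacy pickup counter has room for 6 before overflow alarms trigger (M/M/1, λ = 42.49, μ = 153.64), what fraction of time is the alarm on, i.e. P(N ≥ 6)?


ρ = 42.49/153.64 = 0.2766
P(N ≥ n) = ρ^n = 0.2766^6 = 0.0004474

Final: 0.0004474


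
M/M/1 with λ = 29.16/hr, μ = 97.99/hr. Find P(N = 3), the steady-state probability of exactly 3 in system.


ρ = 29.16/97.99 = 0.2976
P_n = (1−ρ)·ρ^n = (1 − 0.2976)·0.2976^3 = 0.7024·0.026352 = 0.018510

Final: 0.018510


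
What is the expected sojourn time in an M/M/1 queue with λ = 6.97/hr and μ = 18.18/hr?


W = 1/(μ−λ) = 1/(18.18 − 6.97) = 1/11.21 = 0.08921 hr

Final: 0.08921 hr
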